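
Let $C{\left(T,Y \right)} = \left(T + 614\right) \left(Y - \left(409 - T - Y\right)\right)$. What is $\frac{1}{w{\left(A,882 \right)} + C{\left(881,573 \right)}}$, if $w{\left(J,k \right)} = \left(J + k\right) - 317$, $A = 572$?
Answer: $\frac{1}{2420047} \approx 4.1322 \cdot 10^{-7}$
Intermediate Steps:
$C{\left(T,Y \right)} = \left(614 + T\right) \left(-409 + T + 2 Y\right)$ ($C{\left(T,Y \right)} = \left(614 + T\right) \left(Y + \left(-409 + T + Y\right)\right) = \left(614 + T\right) \left(-409 + T + 2 Y\right)$)
$w{\left(J,k \right)} = -317 + J + k$
$\frac{1}{w{\left(A,882 \right)} + C{\left(881,573 \right)}} = \frac{1}{\left(-317 + 572 + 882\right) + \left(-251126 + 881^{2} + 205 \cdot 881 + 1228 \cdot 573 + 2 \cdot 881 \cdot 573\right)} = \frac{1}{1137 + \left(-251126 + 776161 + 180605 + 703644 + 1009626\right)} = \frac{1}{1137 + 2418910} = \frac{1}{2420047}$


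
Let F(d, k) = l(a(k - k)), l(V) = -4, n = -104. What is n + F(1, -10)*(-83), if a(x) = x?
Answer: 228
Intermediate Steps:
F(d, k) = -4
n + F(1, -10)*(-83) = -104 - 4*(-83) = -104 + 332 = 228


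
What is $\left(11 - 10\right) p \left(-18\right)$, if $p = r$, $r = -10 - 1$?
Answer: $198$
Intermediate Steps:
$r = -11$
$p = -11$
$\left(11 - 10\right) p \left(-18\right) = \left(11 - 10\right) \left(-11\right) \left(-18\right) = 1 \left(-11\right) \left(-18\right) = \left(-11\right) \left(-18\right) = 198$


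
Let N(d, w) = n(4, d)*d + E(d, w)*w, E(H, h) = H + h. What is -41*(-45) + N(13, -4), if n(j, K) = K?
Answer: 1978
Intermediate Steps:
N(d, w) = d² + w*(d + w) (N(d, w) = d*d + (d + w)*w = d² + w*(d + w))
-41*(-45) + N(13, -4) = -41*(-45) + (13² - 4*(13 - 4)) = 1845 + (169 - 4*9) = 1845 + (169 - 36) = 1845 + 133 = 1978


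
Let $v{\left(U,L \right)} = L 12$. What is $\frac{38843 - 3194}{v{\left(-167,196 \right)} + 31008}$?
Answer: $\frac{11883}{11120} \approx 1.0686$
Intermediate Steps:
$v{\left(U,L \right)} = 12 L$
$\frac{38843 - 3194}{v{\left(-167,196 \right)} + 31008} = \frac{38843 - 3194}{12 \cdot 196 + 31008} = \frac{35649}{2352 + 31008} = \frac{35649}{33360} = 35649 \cdot \frac{1}{33360} = \frac{11883}{11120}$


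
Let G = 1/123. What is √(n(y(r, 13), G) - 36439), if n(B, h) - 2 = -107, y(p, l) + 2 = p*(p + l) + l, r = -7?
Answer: 8*I*√571 ≈ 191.16*I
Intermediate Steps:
G = 1/123 ≈ 0.0081301
y(p, l) = -2 + l + p*(l + p) (y(p, l) = -2 + (p*(p + l) + l) = -2 + (p*(l + p) + l) = -2 + (l + p*(l + p)) = -2 + l + p*(l + p))
n(B, h) = -105 (n(B, h) = 2 - 107 = -105)
√(n(y(r, 13), G) - 36439) = √(-105 - 36439) = √(-36544) = 8*I*√571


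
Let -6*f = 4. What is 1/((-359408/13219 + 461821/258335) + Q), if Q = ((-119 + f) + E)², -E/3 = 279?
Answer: 30734373285/28127659237783571 ≈ 1.0927e-6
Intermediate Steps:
E = -837 (E = -3*279 = -837)
f = -⅔ (f = -⅙*4 = -⅔ ≈ -0.66667)
Q = 8236900/9 (Q = ((-119 - ⅔) - 837)² = (-359/3 - 837)² = (-2870/3)² = 8236900/9 ≈ 9.1521e+5)
1/((-359408/13219 + 461821/258335) + Q) = 1/((-359408/13219 + 461821/258335) + 8236900/9) = 1/(-86742853881/3414930365 + 8236900/9) = 1/(28127659237783571/30734373285) = 30734373285/28127659237783571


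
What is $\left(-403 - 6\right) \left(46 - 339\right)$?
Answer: $119837$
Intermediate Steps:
$\left(-403 - 6\right) \left(46 - 339\right) = \left(-403 + \left(0 - 6\right)\right) \left(-293\right) = \left(-403 - 6\right) \left(-293\right) = \left(-409\right) \left(-293\right) = 119837$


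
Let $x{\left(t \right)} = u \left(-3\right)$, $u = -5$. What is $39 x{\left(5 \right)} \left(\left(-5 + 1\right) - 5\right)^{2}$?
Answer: $47385$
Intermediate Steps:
$x{\left(t \right)} = 15$ ($x{\left(t \right)} = \left(-5\right) \left(-3\right) = 15$)
$39 x{\left(5 \right)} \left(\left(-5 + 1\right) - 5\right)^{2} = 39 \cdot 15 \left(\left(-5 + 1\right) - 5\right)^{2} = 585 \left(-4 - 5\right)^{2} = 585 \left(-9\right)^{2} = 585 \cdot 81 = 47385$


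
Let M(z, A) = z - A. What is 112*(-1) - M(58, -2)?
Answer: -172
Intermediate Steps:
112*(-1) - M(58, -2) = 112*(-1) - (58 - 1*(-2)) = -112 - (58 + 2) = -112 - 1*60 = -112 - 60 = -172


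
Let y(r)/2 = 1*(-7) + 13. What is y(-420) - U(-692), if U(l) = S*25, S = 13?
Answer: -313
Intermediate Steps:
U(l) = 325 (U(l) = 13*25 = 325)
y(r) = 12 (y(r) = 2*(1*(-7) + 13) = 2*(-7 + 13) = 2*6 = 12)
y(-420) - U(-692) = 12 - 1*325 = 12 - 325 = -313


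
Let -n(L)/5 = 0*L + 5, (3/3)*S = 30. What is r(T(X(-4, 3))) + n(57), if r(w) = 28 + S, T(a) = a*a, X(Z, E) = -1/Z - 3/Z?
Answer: 33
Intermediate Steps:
S = 30
X(Z, E) = -4/Z
n(L) = -25 (n(L) = -5*(0*L + 5) = -5*(0 + 5) = -5*5 = -25)
T(a) = a²
r(w) = 58 (r(w) = 28 + 30 = 58)
r(T(X(-4, 3))) + n(57) = 58 - 25 = 33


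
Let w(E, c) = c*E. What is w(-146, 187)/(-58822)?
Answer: 13651/29411 ≈ 0.46415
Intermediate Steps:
w(E, c) = E*c
w(-146, 187)/(-58822) = -146*187/(-58822) = -27302*(-1/58822) = 13651/29411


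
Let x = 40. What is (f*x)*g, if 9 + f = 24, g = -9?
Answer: -5400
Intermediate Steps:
f = 15 (f = -9 + 24 = 15)
(f*x)*g = (15*40)*(-9) = 600*(-9) = -5400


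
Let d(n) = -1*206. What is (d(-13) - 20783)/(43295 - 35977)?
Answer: -20989/7318 ≈ -2.8681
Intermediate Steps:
d(n) = -206
(d(-13) - 20783)/(43295 - 35977) = (-206 - 20783)/(43295 - 35977) = -20989/7318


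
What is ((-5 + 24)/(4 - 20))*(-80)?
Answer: 95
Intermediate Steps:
((-5 + 24)/(4 - 20))*(-80) = (19/(-16))*(-80) = (19*(-1/16))*(-80) = -19/16*(-80) = 95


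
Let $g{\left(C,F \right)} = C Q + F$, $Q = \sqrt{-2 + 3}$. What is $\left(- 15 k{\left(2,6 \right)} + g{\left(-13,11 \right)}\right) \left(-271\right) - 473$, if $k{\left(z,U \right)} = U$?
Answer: $24459$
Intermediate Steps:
$Q = 1$ ($Q = \sqrt{1} = 1$)
$g{\left(C,F \right)} = C + F$ ($g{\left(C,F \right)} = C 1 + F = C + F$)
$\left(- 15 k{\left(2,6 \right)} + g{\left(-13,11 \right)}\right) \left(-271\right) - 473 = \left(\left(-15\right) 6 + \left(-13 + 11\right)\right) \left(-271\right) - 473 = \left(-90 - 2\right) \left(-271\right) - 473 = \left(-92\right) \left(-271\right) - 473 = 24932 - 473 = 24459$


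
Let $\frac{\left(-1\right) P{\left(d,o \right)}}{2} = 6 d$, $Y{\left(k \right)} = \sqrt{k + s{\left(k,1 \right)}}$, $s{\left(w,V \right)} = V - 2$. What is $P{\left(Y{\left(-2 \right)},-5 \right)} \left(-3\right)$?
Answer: $36 i \sqrt{3} \approx 62.354 i$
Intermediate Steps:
$s{\left(w,V \right)} = -2 + V$
$Y{\left(k \right)} = \sqrt{-1 + k}$ ($Y{\left(k \right)} = \sqrt{k + \left(-2 + 1\right)} = \sqrt{k - 1} = \sqrt{-1 + k}$)
$P{\left(d,o \right)} = - 12 d$ ($P{\left(d,o \right)} = - 2 \cdot 6 d = - 12 d$)
$P{\left(Y{\left(-2 \right)},-5 \right)} \left(-3\right) = - 12 \sqrt{-1 - 2} \left(-3\right) = - 12 \sqrt{-3} \left(-3\right) = - 12 i \sqrt{3} \left(-3\right) = 36 i \sqrt{3}$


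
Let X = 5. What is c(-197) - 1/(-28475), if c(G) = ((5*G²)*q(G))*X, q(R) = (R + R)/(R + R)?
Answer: 27627156876/28475 ≈ 9.7023e+5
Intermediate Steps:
q(R) = 1 (q(R) = (2*R)/((2*R)) = (2*R)*(1/(2*R)) = 1)
c(G) = 25*G² (c(G) = ((5*G²)*1)*5 = (5*G²)*5 = 25*G²)
c(-197) - 1/(-28475) = 25*(-197)² - 1/(-28475) = 25*38809 - 1*(-1/28475) = 970225 + 1/28475 = 27627156876/28475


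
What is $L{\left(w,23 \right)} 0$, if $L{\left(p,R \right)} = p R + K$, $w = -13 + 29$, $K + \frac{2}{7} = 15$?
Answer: $0$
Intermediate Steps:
$K = \frac{103}{7}$ ($K = - \frac{2}{7} + 15 = \frac{103}{7} \approx 14.714$)
$w = 16$
$L{\left(p,R \right)} = \frac{103}{7} + R p$ ($L{\left(p,R \right)} = p R + \frac{103}{7} = R p + \frac{103}{7} = \frac{103}{7} + R p$)
$L{\left(w,23 \right)} 0 = \left(\frac{103}{7} + 23 \cdot 16\right) 0 = \left(\frac{103}{7} + 368\right) 0 = \frac{2679}{7} \cdot 0 = 0$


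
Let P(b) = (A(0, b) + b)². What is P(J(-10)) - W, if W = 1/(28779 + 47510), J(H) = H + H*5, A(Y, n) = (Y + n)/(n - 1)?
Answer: 988705436279/283871369 ≈ 3482.9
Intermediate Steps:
A(Y, n) = (Y + n)/(-1 + n)
J(H) = 6*H (J(H) = H + 5*H = 6*H)
P(b) = (b + b/(-1 + b))² (P(b) = ((0 + b)/(-1 + b) + b)² = (b/(-1 + b) + b)² = (b + b/(-1 + b))²)
W = 1/76289 ≈ 1.3108e-5
P(J(-10)) - W = (6*(-10))⁴/(-1 + 6*(-10))² - 1*1/76289 = (-60)⁴/(-1 - 60)² - 1/76289 = 12960000/(-61)² - 1/76289 = 12960000*(1/3721) - 1/76289 = 12960000/3721 - 1/76289 = 988705436279/283871369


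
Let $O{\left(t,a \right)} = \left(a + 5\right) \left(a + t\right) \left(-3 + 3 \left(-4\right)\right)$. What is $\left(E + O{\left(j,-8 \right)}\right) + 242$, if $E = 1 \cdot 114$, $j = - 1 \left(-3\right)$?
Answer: $131$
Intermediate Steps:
$j = 3$ ($j = \left(-1\right) \left(-3\right) = 3$)
$E = 114$
$O{\left(t,a \right)} = - 15 \left(5 + a\right) \left(a + t\right)$ ($O{\left(t,a \right)} = \left(5 + a\right) \left(a + t\right) \left(-3 - 12\right) = \left(5 + a\right) \left(a + t\right) \left(-15\right) = - 15 \left(5 + a\right) \left(a + t\right)$)
$\left(E + O{\left(j,-8 \right)}\right) + 242 = \left(114 - \left(-375 - 360 + 960\right)\right) + 242 = \left(114 + \left(600 - 225 - 960 + 360\right)\right) + 242 = \left(114 - 225\right) + 242 = -111 + 242 = 131$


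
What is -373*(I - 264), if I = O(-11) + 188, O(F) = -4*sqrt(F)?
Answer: 28348 + 1492*I*sqrt(11) ≈ 28348.0 + 4948.4*I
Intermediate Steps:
I = 188 - 4*I*sqrt(11) (I = -4*I*sqrt(11) + 188 = 188 - 4*I*sqrt(11) ≈ 188.0 - 13.266*I)
-373*(I - 264) = -373*((188 - 4*I*sqrt(11)) - 264) = -373*(-76 - 4*I*sqrt(11)) = 28348 + 1492*I*sqrt(11)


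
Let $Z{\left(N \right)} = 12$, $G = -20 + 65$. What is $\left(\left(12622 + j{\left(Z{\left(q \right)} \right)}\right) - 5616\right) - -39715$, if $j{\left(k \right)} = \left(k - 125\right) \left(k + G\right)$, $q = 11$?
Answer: $40280$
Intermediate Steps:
$G = 45$
$j{\left(k \right)} = \left(-125 + k\right) \left(45 + k\right)$ ($j{\left(k \right)} = \left(k - 125\right) \left(k + 45\right) = \left(-125 + k\right) \left(45 + k\right)$)
$\left(\left(12622 + j{\left(Z{\left(q \right)} \right)}\right) - 5616\right) - -39715 = \left(\left(12622 - \left(6585 - 144\right)\right) - 5616\right) - -39715 = \left(\left(12622 - 6441\right) - 5616\right) + 39715 = \left(6181 - 5616\right) + 39715 = 565 + 39715 = 40280$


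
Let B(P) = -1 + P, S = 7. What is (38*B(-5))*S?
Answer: -1596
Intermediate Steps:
(38*B(-5))*S = (38*(-1 - 5))*7 = (38*(-6))*7 = -228*7 = -1596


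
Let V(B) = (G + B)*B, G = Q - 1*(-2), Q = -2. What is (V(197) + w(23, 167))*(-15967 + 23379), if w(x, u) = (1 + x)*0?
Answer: 287652308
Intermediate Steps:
G = 0 (G = -2 - 1*(-2) = -2 + 2 = 0)
V(B) = B² (V(B) = (0 + B)*B = B*B = B²)
w(x, u) = 0
(V(197) + w(23, 167))*(-15967 + 23379) = (197² + 0)*(-15967 + 23379) = (38809 + 0)*7412 = 38809*7412 = 287652308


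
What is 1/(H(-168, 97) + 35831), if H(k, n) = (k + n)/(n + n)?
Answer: 194/6951143 ≈ 2.7909e-5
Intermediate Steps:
H(k, n) = (k + n)/(2*n) (H(k, n) = (k + n)/((2*n)) = (k + n)*(1/(2*n)) = (k + n)/(2*n))
1/(H(-168, 97) + 35831) = 1/((½)*(-168 + 97)/97 + 35831) = 1/((½)*(1/97)*(-71) + 35831) = 1/(-71/194 + 35831) = 1/(6951143/194) = 194/6951143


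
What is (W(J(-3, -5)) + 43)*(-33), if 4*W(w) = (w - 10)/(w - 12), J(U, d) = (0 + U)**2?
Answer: -5687/4 ≈ -1421.8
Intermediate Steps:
J(U, d) = U**2
W(w) = (-10 + w)/(4*(-12 + w)) (W(w) = ((w - 10)/(w - 12))/4 = ((-10 + w)/(-12 + w))/4 = (-10 + w)/(4*(-12 + w)))
(W(J(-3, -5)) + 43)*(-33) = ((-10 + (-3)**2)/(4*(-12 + (-3)**2)) + 43)*(-33) = ((-10 + 9)/(4*(-12 + 9)) + 43)*(-33) = ((1/4)*(-1)/(-3) + 43)*(-33) = ((1/4)*(-1/3)*(-1) + 43)*(-33) = (1/12 + 43)*(-33) = (517/12)*(-33) = -5687/4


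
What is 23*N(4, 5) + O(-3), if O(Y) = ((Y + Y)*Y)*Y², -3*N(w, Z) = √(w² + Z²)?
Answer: 162 - 23*√41/3 ≈ 112.91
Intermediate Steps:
N(w, Z) = -√(Z² + w²)/3 (N(w, Z) = -√(w² + Z²)/3 = -√(Z² + w²)/3)
O(Y) = 2*Y⁴ (O(Y) = ((2*Y)*Y)*Y² = (2*Y²)*Y² = 2*Y⁴)
23*N(4, 5) + O(-3) = 23*(-√(5² + 4²)/3) + 2*(-3)⁴ = 23*(-√(25 + 16)/3) + 2*81 = 23*(-√41/3) + 162 = -23*√41/3 + 162 = 162 - 23*√41/3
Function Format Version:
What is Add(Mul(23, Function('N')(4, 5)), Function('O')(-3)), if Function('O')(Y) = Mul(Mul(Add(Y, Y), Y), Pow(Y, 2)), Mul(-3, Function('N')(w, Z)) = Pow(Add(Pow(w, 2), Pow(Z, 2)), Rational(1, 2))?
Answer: Add(162, Mul(Rational(-23, 3), Pow(41, Rational(1, 2)))) ≈ 112.91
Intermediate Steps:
Function('N')(w, Z) = Mul(Rational(-1, 3), Pow(Add(Pow(Z, 2), Pow(w, 2)), Rational(1, 2))) (Function('N')(w, Z) = Mul(Rational(-1, 3), Pow(Add(Pow(w, 2), Pow(Z, 2)), Rational(1, 2))) = Mul(Rational(-1, 3), Pow(Add(Pow(Z, 2), Pow(w, 2)), Rational(1, 2))))
Function('O')(Y) = Mul(2, Pow(Y, 4)) (Function('O')(Y) = Mul(Mul(Mul(2, Y), Y), Pow(Y, 2)) = Mul(Mul(2, Pow(Y, 2)), Pow(Y, 2)) = Mul(2, Pow(Y, 4)))
Add(Mul(23, Function('N')(4, 5)), Function('O')(-3)) = Add(Mul(23, Mul(Rational(-1, 3), Pow(Add(Pow(5, 2), Pow(4, 2)), Rational(1, 2)))), Mul(2, Pow(-3, 4))) = Add(Mul(23, Mul(Rational(-1, 3), Pow(Add(25, 16), Rational(1, 2)))), Mul(2, 81)) = Add(Mul(23, Mul(Rational(-1, 3), Pow(41, Rational(1, 2)))), 162) = Add(Mul(Rational(-23, 3), Pow(41, Rational(1, 2))), 162) = Add(162, Mul(Rational(-23, 3), Pow(41, Rational(1, 2))))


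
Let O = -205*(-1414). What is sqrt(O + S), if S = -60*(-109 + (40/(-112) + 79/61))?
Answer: 8*sqrt(844279345)/427 ≈ 544.38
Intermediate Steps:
O = 289870
S = 2768550/427 (S = -60*(-109 + (40*(-1/112) + 79*(1/61))) = -60*(-109 + (-5/14 + 79/61)) = -60*(-109 + 801/854) = -60*(-92285/854) = 2768550/427 ≈ 6483.7)
sqrt(O + S) = sqrt(289870 + 2768550/427) = sqrt(126543040/427) = 8*sqrt(844279345)/427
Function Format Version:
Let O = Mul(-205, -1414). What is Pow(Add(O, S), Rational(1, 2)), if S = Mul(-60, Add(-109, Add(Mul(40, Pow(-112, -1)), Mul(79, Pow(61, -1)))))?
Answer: Mul(Rational(8, 427), Pow(844279345, Rational(1, 2))) ≈ 544.38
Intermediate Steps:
O = 289870
S = Rational(2768550, 427) (S = Mul(-60, Add(-109, Add(Mul(40, Rational(-1, 112)), Mul(79, Rational(1, 61))))) = Mul(-60, Add(-109, Add(Rational(-5, 14), Rational(79, 61)))) = Mul(-60, Add(-109, Rational(801, 854))) = Mul(-60, Rational(-92285, 854)) = Rational(2768550, 427) ≈ 6483.7)
Pow(Add(O, S), Rational(1, 2)) = Pow(Add(289870, Rational(2768550, 427)), Rational(1, 2)) = Pow(Rational(126543040, 427), Rational(1, 2)) = Mul(Rational(8, 427), Pow(844279345, Rational(1, 2)))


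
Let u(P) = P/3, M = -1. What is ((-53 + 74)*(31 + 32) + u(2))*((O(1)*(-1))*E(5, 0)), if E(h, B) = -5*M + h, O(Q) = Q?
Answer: -39710/3 ≈ -13237.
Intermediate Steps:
E(h, B) = 5 + h (E(h, B) = -5*(-1) + h = 5 + h)
u(P) = P/3 (u(P) = P*(⅓) = P/3)
((-53 + 74)*(31 + 32) + u(2))*((O(1)*(-1))*E(5, 0)) = ((-53 + 74)*(31 + 32) + (⅓)*2)*((1*(-1))*(5 + 5)) = (21*63 + ⅔)*(-1*10) = (1323 + ⅔)*(-10) = (3971/3)*(-10) = -39710/3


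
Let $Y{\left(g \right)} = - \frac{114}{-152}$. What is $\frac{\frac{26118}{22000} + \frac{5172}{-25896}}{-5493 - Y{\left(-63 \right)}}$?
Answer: $- \frac{11720161}{65205318750} \approx -0.00017974$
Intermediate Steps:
$Y{\left(g \right)} = \frac{3}{4}$ ($Y{\left(g \right)} = \left(-114\right) \left(- \frac{1}{152}\right) = \frac{3}{4}$)
$\frac{\frac{26118}{22000} + \frac{5172}{-25896}}{-5493 - Y{\left(-63 \right)}} = \frac{\frac{26118}{22000} + \frac{5172}{-25896}}{-5493 - \frac{3}{4}} = \frac{26118 \cdot \frac{1}{22000} + 5172 \left(- \frac{1}{25896}\right)}{-5493 - \frac{3}{4}} = \frac{\frac{13059}{11000} - \frac{431}{2158}}{- \frac{21975}{4}} = \frac{11720161}{11869000} \left(- \frac{4}{21975}\right) = - \frac{11720161}{65205318750}$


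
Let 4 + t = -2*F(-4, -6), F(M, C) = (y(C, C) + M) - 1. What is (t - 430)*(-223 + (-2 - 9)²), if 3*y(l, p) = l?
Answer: 42840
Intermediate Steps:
y(l, p) = l/3
F(M, C) = -1 + M + C/3 (F(M, C) = (C/3 + M) - 1 = (M + C/3) - 1 = -1 + M + C/3)
t = 10 (t = -4 - 2*(-1 - 4 + (⅓)*(-6)) = -4 - 2*(-1 - 4 - 2) = -4 - 2*(-7) = -4 + 14 = 10)
(t - 430)*(-223 + (-2 - 9)²) = (10 - 430)*(-223 + (-2 - 9)²) = -420*(-223 + (-11)²) = -420*(-223 + 121) = -420*(-102) = 42840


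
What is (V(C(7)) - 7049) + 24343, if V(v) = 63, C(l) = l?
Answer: 17357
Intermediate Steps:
(V(C(7)) - 7049) + 24343 = (63 - 7049) + 24343 = -6986 + 24343 = 17357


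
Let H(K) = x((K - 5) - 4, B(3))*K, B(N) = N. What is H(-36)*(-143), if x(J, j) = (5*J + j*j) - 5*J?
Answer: 46332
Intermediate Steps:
x(J, j) = j² (x(J, j) = (5*J + j²) - 5*J = (j² + 5*J) - 5*J = j²)
H(K) = 9*K (H(K) = 3²*K = 9*K)
H(-36)*(-143) = (9*(-36))*(-143) = -324*(-143) = 46332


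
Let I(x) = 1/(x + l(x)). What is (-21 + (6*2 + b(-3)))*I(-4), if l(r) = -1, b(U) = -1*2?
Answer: 11/5 ≈ 2.2000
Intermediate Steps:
b(U) = -2
I(x) = 1/(-1 + x) (I(x) = 1/(x - 1) = 1/(-1 + x))
(-21 + (6*2 + b(-3)))*I(-4) = (-21 + (6*2 - 2))/(-1 - 4) = (-21 + (12 - 2))/(-5) = (-21 + 10)*(-⅕) = -11*(-⅕) = 11/5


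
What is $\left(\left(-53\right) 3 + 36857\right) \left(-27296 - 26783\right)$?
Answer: $-1984591142$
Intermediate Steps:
$\left(\left(-53\right) 3 + 36857\right) \left(-27296 - 26783\right) = \left(-159 + 36857\right) \left(-54079\right) = 36698 \left(-54079\right) = -1984591142$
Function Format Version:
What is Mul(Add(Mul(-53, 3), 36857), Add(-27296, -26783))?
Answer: -1984591142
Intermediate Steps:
Mul(Add(Mul(-53, 3), 36857), Add(-27296, -26783)) = Mul(Add(-159, 36857), -54079) = Mul(36698, -54079) = -1984591142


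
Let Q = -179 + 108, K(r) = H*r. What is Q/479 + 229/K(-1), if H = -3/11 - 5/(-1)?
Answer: -1210293/24908 ≈ -48.591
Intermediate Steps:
H = 52/11 (H = -3*1/11 - 5*(-1) = -3/11 + 5 = 52/11 ≈ 4.7273)
K(r) = 52*r/11
Q = -71
Q/479 + 229/K(-1) = -71/479 + 229/(((52/11)*(-1))) = -71*1/479 + 229/(-52/11) = -71/479 + 229*(-11/52) = -71/479 - 2519/52 = -1210293/24908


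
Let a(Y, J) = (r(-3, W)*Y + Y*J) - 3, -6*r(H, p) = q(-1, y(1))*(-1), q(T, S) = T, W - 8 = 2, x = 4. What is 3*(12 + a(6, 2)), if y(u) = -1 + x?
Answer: 60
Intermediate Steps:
y(u) = 3 (y(u) = -1 + 4 = 3)
W = 10 (W = 8 + 2 = 10)
r(H, p) = -1/6 (r(H, p) = -(-1)*(-1)/6 = -1/6*1 = -1/6)
a(Y, J) = -3 - Y/6 + J*Y (a(Y, J) = (-Y/6 + Y*J) - 3 = (-Y/6 + J*Y) - 3 = -3 - Y/6 + J*Y)
3*(12 + a(6, 2)) = 3*(12 + (-3 - 1/6*6 + 2*6)) = 3*(12 + (-3 - 1 + 12)) = 3*(12 + 8) = 3*20 = 60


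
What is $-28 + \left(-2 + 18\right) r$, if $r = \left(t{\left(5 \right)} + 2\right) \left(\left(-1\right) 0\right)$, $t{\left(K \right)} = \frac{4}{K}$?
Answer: $-28$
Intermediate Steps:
$r = 0$ ($r = \left(\frac{4}{5} + 2\right) \left(\left(-1\right) 0\right) = \left(4 \cdot \frac{1}{5} + 2\right) 0 = \left(\frac{4}{5} + 2\right) 0 = \frac{14}{5} \cdot 0 = 0$)
$-28 + \left(-2 + 18\right) r = -28 + \left(-2 + 18\right) 0 = -28 + 16 \cdot 0 = -28 + 0 = -28$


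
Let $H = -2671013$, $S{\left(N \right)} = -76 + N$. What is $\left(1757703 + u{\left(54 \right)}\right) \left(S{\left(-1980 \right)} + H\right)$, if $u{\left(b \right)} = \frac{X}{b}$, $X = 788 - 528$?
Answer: $- \frac{42286268437553}{9} \approx -4.6985 \cdot 10^{12}$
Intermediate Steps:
$X = 260$ ($X = 788 - 528 = 260$)
$u{\left(b \right)} = \frac{260}{b}$
$\left(1757703 + u{\left(54 \right)}\right) \left(S{\left(-1980 \right)} + H\right) = \left(1757703 + \frac{260}{54}\right) \left(\left(-76 - 1980\right) - 2671013\right) = \left(1757703 + 260 \cdot \frac{1}{54}\right) \left(-2056 - 2671013\right) = \left(1757703 + \frac{130}{27}\right) \left(-2673069\right) = \frac{47458111}{27} \left(-2673069\right) = - \frac{42286268437553}{9}$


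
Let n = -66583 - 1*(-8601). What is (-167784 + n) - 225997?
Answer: -451763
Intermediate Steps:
n = -57982 (n = -66583 + 8601 = -57982)
(-167784 + n) - 225997 = (-167784 - 57982) - 225997 = -225766 - 225997 = -451763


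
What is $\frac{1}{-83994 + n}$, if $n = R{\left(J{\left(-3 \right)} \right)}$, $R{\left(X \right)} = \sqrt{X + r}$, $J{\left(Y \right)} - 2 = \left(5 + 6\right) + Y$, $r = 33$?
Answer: $- \frac{83994}{7054991993} - \frac{\sqrt{43}}{7054991993} \approx -1.1907 \cdot 10^{-5}$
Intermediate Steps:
$J{\left(Y \right)} = 13 + Y$ ($J{\left(Y \right)} = 2 + \left(\left(5 + 6\right) + Y\right) = 2 + \left(11 + Y\right) = 13 + Y$)
$R{\left(X \right)} = \sqrt{33 + X}$ ($R{\left(X \right)} = \sqrt{X + 33} = \sqrt{33 + X}$)
$n = \sqrt{43}$ ($n = \sqrt{33 + \left(13 - 3\right)} = \sqrt{33 + 10} = \sqrt{43} \approx 6.5574$)
$\frac{1}{-83994 + n} = \frac{1}{-83994 + \sqrt{43}}$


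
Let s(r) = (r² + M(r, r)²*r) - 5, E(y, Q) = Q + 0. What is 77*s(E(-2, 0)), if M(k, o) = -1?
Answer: -385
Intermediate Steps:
E(y, Q) = Q
s(r) = -5 + r + r² (s(r) = (r² + (-1)²*r) - 5 = (r² + 1*r) - 5 = (r² + r) - 5 = (r + r²) - 5 = -5 + r + r²)
77*s(E(-2, 0)) = 77*(-5 + 0 + 0²) = 77*(-5 + 0 + 0) = 77*(-5) = -385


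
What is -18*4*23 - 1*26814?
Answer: -28470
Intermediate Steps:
-18*4*23 - 1*26814 = -72*23 - 26814 = -1656 - 26814 = -28470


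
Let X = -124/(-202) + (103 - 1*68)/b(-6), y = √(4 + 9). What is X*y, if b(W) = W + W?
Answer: -2791*√13/1212 ≈ -8.3029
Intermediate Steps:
b(W) = 2*W
y = √13 ≈ 3.6056
X = -2791/1212 (X = -124/(-202) + (103 - 1*68)/((2*(-6))) = -124*(-1/202) + (103 - 68)/(-12) = 62/101 + 35*(-1/12) = 62/101 - 35/12 = -2791/1212 ≈ -2.3028)
X*y = -2791*√13/1212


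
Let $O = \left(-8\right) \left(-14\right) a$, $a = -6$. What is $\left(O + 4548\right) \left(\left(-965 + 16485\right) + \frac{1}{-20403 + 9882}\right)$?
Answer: $\frac{210965407348}{3507} \approx 6.0156 \cdot 10^{7}$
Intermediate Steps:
$O = -672$ ($O = \left(-8\right) \left(-14\right) \left(-6\right) = 112 \left(-6\right) = -672$)
$\left(O + 4548\right) \left(\left(-965 + 16485\right) + \frac{1}{-20403 + 9882}\right) = \left(-672 + 4548\right) \left(\left(-965 + 16485\right) + \frac{1}{-20403 + 9882}\right) = 3876 \left(15520 + \frac{1}{-10521}\right) = 3876 \left(15520 - \frac{1}{10521}\right) = 3876 \cdot \frac{163285919}{10521} = \frac{210965407348}{3507}$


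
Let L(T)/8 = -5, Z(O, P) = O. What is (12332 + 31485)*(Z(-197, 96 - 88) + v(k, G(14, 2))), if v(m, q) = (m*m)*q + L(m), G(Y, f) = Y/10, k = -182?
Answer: 10107837011/5 ≈ 2.0216e+9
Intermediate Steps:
L(T) = -40 (L(T) = 8*(-5) = -40)
G(Y, f) = Y/10 (G(Y, f) = Y*(⅒) = Y/10)
v(m, q) = -40 + q*m² (v(m, q) = (m*m)*q - 40 = m²*q - 40 = q*m² - 40 = -40 + q*m²)
(12332 + 31485)*(Z(-197, 96 - 88) + v(k, G(14, 2))) = (12332 + 31485)*(-197 + (-40 + ((⅒)*14)*(-182)²)) = 43817*(-197 + (-40 + (7/5)*33124)) = 43817*(-197 + (-40 + 231868/5)) = 43817*(-197 + 231668/5) = 43817*(230683/5) = 10107837011/5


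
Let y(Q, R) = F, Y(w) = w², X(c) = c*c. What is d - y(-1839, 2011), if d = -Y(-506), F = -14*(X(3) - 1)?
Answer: -255924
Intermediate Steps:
X(c) = c²
F = -112 (F = -14*(3² - 1) = -14*(9 - 1) = -14*8 = -112)
y(Q, R) = -112
d = -256036 (d = -1*(-506)² = -1*256036 = -256036)
d - y(-1839, 2011) = -256036 - 1*(-112) = -256036 + 112 = -255924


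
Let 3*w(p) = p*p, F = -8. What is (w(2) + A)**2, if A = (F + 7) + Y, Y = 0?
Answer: 1/9 ≈ 0.11111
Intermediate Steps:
A = -1 (A = (-8 + 7) + 0 = -1 + 0 = -1)
w(p) = p**2/3 (w(p) = (p*p)/3 = p**2/3)
(w(2) + A)**2 = ((1/3)*2**2 - 1)**2 = ((1/3)*4 - 1)**2 = (4/3 - 1)**2 = (1/3)**2 = 1/9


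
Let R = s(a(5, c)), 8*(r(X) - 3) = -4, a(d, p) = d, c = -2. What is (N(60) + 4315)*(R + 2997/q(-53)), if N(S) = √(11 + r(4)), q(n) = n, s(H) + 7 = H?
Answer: -13389445/53 - 9309*√6/106 ≈ -2.5285e+5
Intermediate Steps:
r(X) = 5/2 (r(X) = 3 + (⅛)*(-4) = 3 - ½ = 5/2)
s(H) = -7 + H
R = -2 (R = -7 + 5 = -2)
N(S) = 3*√6/2 (N(S) = √(11 + 5/2) = √(27/2) = 3*√6/2)
(N(60) + 4315)*(R + 2997/q(-53)) = (3*√6/2 + 4315)*(-2 + 2997/(-53)) = (4315 + 3*√6/2)*(-2 + 2997*(-1/53)) = (4315 + 3*√6/2)*(-2 - 2997/53) = (4315 + 3*√6/2)*(-3103/53) = -13389445/53 - 9309*√6/106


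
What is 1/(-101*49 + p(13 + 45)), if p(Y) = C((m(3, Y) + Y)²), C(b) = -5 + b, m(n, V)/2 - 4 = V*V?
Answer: 1/46153482 ≈ 2.1667e-8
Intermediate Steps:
m(n, V) = 8 + 2*V² (m(n, V) = 8 + 2*(V*V) = 8 + 2*V²)
p(Y) = -5 + (8 + Y + 2*Y²)² (p(Y) = -5 + ((8 + 2*Y²) + Y)² = -5 + (8 + Y + 2*Y²)²)
1/(-101*49 + p(13 + 45)) = 1/(-101*49 + (-5 + (8 + (13 + 45) + 2*(13 + 45)²)²)) = 1/(-4949 + (-5 + (8 + 58 + 2*58²)²)) = 1/(-4949 + (-5 + (8 + 58 + 2*3364)²)) = 1/(-4949 + (-5 + (8 + 58 + 6728)²)) = 1/(-4949 + (-5 + 6794²)) = 1/(-4949 + (-5 + 46158436)) = 1/(-4949 + 46158431) = 1/46153482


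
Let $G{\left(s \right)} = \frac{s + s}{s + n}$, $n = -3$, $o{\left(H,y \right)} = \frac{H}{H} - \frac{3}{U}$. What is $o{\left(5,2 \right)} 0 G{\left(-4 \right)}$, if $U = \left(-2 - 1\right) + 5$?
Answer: $0$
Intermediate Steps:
$U = 2$ ($U = -3 + 5 = 2$)
$o{\left(H,y \right)} = - \frac{1}{2}$ ($o{\left(H,y \right)} = \frac{H}{H} - \frac{3}{2} = 1 - \frac{3}{2} = - \frac{1}{2}$)
$G{\left(s \right)} = \frac{2 s}{-3 + s}$ ($G{\left(s \right)} = \frac{s + s}{s - 3} = \frac{2 s}{-3 + s}$)
$o{\left(5,2 \right)} 0 G{\left(-4 \right)} = \left(- \frac{1}{2}\right) 0 \cdot 2 \left(-4\right) \frac{1}{-3 - 4} = 0 \cdot 2 \left(-4\right) \frac{1}{-7} = 0 \cdot 2 \left(-4\right) \left(- \frac{1}{7}\right) = 0 \cdot \frac{8}{7} = 0$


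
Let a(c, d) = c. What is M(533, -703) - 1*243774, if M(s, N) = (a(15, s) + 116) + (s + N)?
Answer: -243813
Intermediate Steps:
M(s, N) = 131 + N + s (M(s, N) = (15 + 116) + (s + N) = 131 + (N + s) = 131 + N + s)
M(533, -703) - 1*243774 = (131 - 703 + 533) - 1*243774 = -39 - 243774 = -243813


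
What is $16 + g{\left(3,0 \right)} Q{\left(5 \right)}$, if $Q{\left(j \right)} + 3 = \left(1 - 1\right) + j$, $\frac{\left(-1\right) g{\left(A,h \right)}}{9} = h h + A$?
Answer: $-38$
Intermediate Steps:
$g{\left(A,h \right)} = - 9 A - 9 h^{2}$ ($g{\left(A,h \right)} = - 9 \left(h h + A\right) = - 9 \left(h^{2} + A\right) = - 9 \left(A + h^{2}\right) = - 9 A - 9 h^{2}$)
$Q{\left(j \right)} = -3 + j$ ($Q{\left(j \right)} = -3 + \left(\left(1 - 1\right) + j\right) = -3 + \left(0 + j\right) = -3 + j$)
$16 + g{\left(3,0 \right)} Q{\left(5 \right)} = 16 + \left(\left(-9\right) 3 - 9 \cdot 0^{2}\right) \left(-3 + 5\right) = 16 + \left(-27 - 0\right) 2 = 16 + \left(-27 + 0\right) 2 = 16 - 54 = -38$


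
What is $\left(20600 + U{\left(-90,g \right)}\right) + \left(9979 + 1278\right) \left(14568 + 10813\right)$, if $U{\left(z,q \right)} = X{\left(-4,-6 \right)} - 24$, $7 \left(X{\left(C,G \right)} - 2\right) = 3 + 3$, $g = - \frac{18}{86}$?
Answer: $\frac{2000141471}{7} \approx 2.8573 \cdot 10^{8}$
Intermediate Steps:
$g = - \frac{9}{43}$ ($g = \left(-18\right) \frac{1}{86} = - \frac{9}{43} \approx -0.2093$)
$X{\left(C,G \right)} = \frac{20}{7}$ ($X{\left(C,G \right)} = 2 + \frac{3 + 3}{7} = 2 + \frac{1}{7} \cdot 6 = 2 + \frac{6}{7} = \frac{20}{7}$)
$U{\left(z,q \right)} = - \frac{148}{7}$ ($U{\left(z,q \right)} = \frac{20}{7} - 24 = - \frac{148}{7}$)
$\left(20600 + U{\left(-90,g \right)}\right) + \left(9979 + 1278\right) \left(14568 + 10813\right) = \left(20600 - \frac{148}{7}\right) + \left(9979 + 1278\right) \left(14568 + 10813\right) = \frac{144052}{7} + 11257 \cdot 25381 = \frac{144052}{7} + 285713917 = \frac{2000141471}{7}$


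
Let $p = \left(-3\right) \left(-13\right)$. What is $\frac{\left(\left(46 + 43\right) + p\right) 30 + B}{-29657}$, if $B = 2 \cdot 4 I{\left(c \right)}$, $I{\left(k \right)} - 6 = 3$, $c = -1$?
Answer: $- \frac{3912}{29657} \approx -0.13191$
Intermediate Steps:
$p = 39$
$I{\left(k \right)} = 9$ ($I{\left(k \right)} = 6 + 3 = 9$)
$B = 72$ ($B = 2 \cdot 4 \cdot 9 = 8 \cdot 9 = 72$)
$\frac{\left(\left(46 + 43\right) + p\right) 30 + B}{-29657} = \frac{\left(\left(46 + 43\right) + 39\right) 30 + 72}{-29657} = \left(\left(89 + 39\right) 30 + 72\right) \left(- \frac{1}{29657}\right) = \left(128 \cdot 30 + 72\right) \left(- \frac{1}{29657}\right) = \left(3840 + 72\right) \left(- \frac{1}{29657}\right) = 3912 \left(- \frac{1}{29657}\right) = - \frac{3912}{29657}$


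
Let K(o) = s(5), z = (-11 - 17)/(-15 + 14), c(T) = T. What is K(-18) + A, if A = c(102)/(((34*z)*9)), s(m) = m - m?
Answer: 1/84 ≈ 0.011905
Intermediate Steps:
z = 28 (z = -28/(-1) = -28*(-1) = 28)
s(m) = 0
K(o) = 0
A = 1/84 (A = 102/(((34*28)*9)) = 102/((952*9)) = 102/8568 = 102*(1/8568) = 1/84 ≈ 0.011905)
K(-18) + A = 0 + 1/84 = 1/84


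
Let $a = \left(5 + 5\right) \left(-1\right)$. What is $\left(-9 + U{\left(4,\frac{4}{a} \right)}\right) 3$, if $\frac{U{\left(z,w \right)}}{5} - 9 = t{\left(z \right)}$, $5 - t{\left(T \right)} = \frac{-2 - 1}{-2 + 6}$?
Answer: $\frac{777}{4} \approx 194.25$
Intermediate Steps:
$a = -10$ ($a = 10 \left(-1\right) = -10$)
$t{\left(T \right)} = \frac{23}{4}$ ($t{\left(T \right)} = 5 - \frac{-2 - 1}{-2 + 6} = 5 - - \frac{3}{4} = 5 + \frac{3}{4} = \frac{23}{4}$)
$U{\left(z,w \right)} = \frac{295}{4}$ ($U{\left(z,w \right)} = 45 + 5 \cdot \frac{23}{4} = 45 + \frac{115}{4} = \frac{295}{4}$)
$\left(-9 + U{\left(4,\frac{4}{a} \right)}\right) 3 = \left(-9 + \frac{295}{4}\right) 3 = \frac{259}{4} \cdot 3 = \frac{777}{4}$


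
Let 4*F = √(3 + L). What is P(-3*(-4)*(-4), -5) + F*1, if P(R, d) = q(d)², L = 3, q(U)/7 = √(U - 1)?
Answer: -294 + √6/4 ≈ -293.39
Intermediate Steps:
q(U) = 7*√(-1 + U) (q(U) = 7*√(U - 1) = 7*√(-1 + U))
P(R, d) = -49 + 49*d (P(R, d) = (7*√(-1 + d))² = -49 + 49*d)
F = √6/4 (F = √(3 + 3)/4 = √6/4 ≈ 0.61237)
P(-3*(-4)*(-4), -5) + F*1 = (-49 + 49*(-5)) + (√6/4)*1 = (-49 - 245) + √6/4 = -294 + √6/4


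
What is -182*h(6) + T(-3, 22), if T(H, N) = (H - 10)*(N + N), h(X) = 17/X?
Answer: -3263/3 ≈ -1087.7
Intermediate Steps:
T(H, N) = 2*N*(-10 + H) (T(H, N) = (-10 + H)*(2*N) = 2*N*(-10 + H))
-182*h(6) + T(-3, 22) = -3094/6 + 2*22*(-10 - 3) = -3094/6 + 2*22*(-13) = -182*17/6 - 572 = -1547/3 - 572 = -3263/3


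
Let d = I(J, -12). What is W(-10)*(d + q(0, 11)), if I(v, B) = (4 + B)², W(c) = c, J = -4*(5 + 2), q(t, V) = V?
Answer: -750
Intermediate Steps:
J = -28 (J = -4*7 = -28)
d = 64 (d = (4 - 12)² = (-8)² = 64)
W(-10)*(d + q(0, 11)) = -10*(64 + 11) = -10*75 = -750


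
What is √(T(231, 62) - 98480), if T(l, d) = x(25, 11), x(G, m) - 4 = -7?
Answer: I*√98483 ≈ 313.82*I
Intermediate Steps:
x(G, m) = -3 (x(G, m) = 4 - 7 = -3)
T(l, d) = -3
√(T(231, 62) - 98480) = √(-3 - 98480) = √(-98483) = I*√98483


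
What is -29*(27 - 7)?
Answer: -580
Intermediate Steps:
-29*(27 - 7) = -29*20 = -580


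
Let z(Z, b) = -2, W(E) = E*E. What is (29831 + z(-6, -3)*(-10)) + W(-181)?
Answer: 62612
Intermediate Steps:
W(E) = E²
(29831 + z(-6, -3)*(-10)) + W(-181) = (29831 - 2*(-10)) + (-181)² = (29831 + 20) + 32761 = 29851 + 32761 = 62612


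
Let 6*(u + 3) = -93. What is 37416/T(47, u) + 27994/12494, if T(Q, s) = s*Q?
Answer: -443134721/10863533 ≈ -40.791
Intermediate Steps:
u = -37/2 (u = -3 + (⅙)*(-93) = -3 - 31/2 = -37/2 ≈ -18.500)
T(Q, s) = Q*s
37416/T(47, u) + 27994/12494 = 37416/((47*(-37/2))) + 27994/12494 = 37416/(-1739/2) + 27994*(1/12494) = 37416*(-2/1739) + 13997/6247 = -74832/1739 + 13997/6247 = -443134721/10863533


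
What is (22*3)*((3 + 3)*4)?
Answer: 1584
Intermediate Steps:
(22*3)*((3 + 3)*4) = 66*(6*4) = 66*24 = 1584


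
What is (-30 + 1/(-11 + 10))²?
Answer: 961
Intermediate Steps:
(-30 + 1/(-11 + 10))² = (-30 + 1/(-1))² = (-30 - 1)² = (-31)² = 961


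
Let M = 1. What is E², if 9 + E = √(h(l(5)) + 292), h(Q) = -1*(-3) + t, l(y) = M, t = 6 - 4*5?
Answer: (9 - √281)² ≈ 60.265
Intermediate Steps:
t = -14 (t = 6 - 20 = -14)
l(y) = 1
h(Q) = -11 (h(Q) = -1*(-3) - 14 = 3 - 14 = -11)
E = -9 + √281 (E = -9 + √(-11 + 292) = -9 + √281 ≈ 7.7631)
E² = (-9 + √281)²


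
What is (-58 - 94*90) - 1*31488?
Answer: -40006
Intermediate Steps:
(-58 - 94*90) - 1*31488 = (-58 - 8460) - 31488 = -8518 - 31488 = -40006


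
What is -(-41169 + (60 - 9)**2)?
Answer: 38568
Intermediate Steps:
-(-41169 + (60 - 9)**2) = -(-41169 + 51**2) = -(-41169 + 2601) = -1*(-38568) = 38568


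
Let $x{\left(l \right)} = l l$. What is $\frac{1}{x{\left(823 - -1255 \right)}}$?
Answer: $\frac{1}{4318084} \approx 2.3158 \cdot 10^{-7}$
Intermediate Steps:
$x{\left(l \right)} = l^{2}$
$\frac{1}{x{\left(823 - -1255 \right)}} = \frac{1}{\left(823 - -1255\right)^{2}} = \frac{1}{\left(823 + 1255\right)^{2}} = \frac{1}{2078^{2}} = \frac{1}{4318084}$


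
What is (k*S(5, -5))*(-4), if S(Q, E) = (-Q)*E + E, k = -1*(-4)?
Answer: -320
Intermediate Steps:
k = 4
S(Q, E) = E - E*Q (S(Q, E) = -E*Q + E = E - E*Q)
(k*S(5, -5))*(-4) = (4*(-5*(1 - 1*5)))*(-4) = (4*(-5*(1 - 5)))*(-4) = (4*(-5*(-4)))*(-4) = (4*20)*(-4) = 80*(-4) = -320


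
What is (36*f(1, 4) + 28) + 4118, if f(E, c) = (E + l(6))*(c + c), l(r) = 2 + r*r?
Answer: 15378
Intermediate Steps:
l(r) = 2 + r²
f(E, c) = 2*c*(38 + E) (f(E, c) = (E + (2 + 6²))*(c + c) = (E + (2 + 36))*(2*c) = (E + 38)*(2*c) = (38 + E)*(2*c) = 2*c*(38 + E))
(36*f(1, 4) + 28) + 4118 = (36*(2*4*(38 + 1)) + 28) + 4118 = (36*(2*4*39) + 28) + 4118 = (36*312 + 28) + 4118 = (11232 + 28) + 4118 = 11260 + 4118 = 15378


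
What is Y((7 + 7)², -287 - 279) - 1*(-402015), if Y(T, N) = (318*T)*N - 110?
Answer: -34875743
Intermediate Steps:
Y(T, N) = -110 + 318*N*T (Y(T, N) = 318*N*T - 110 = -110 + 318*N*T)
Y((7 + 7)², -287 - 279) - 1*(-402015) = (-110 + 318*(-287 - 279)*(7 + 7)²) - 1*(-402015) = (-110 + 318*(-566)*14²) + 402015 = (-110 + 318*(-566)*196) + 402015 = (-110 - 35277648) + 402015 = -35277758 + 402015 = -34875743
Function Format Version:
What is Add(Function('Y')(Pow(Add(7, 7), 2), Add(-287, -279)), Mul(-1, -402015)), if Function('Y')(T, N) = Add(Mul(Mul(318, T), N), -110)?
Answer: -34875743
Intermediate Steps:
Function('Y')(T, N) = Add(-110, Mul(318, N, T)) (Function('Y')(T, N) = Add(Mul(318, N, T), -110) = Add(-110, Mul(318, N, T)))
Add(Function('Y')(Pow(Add(7, 7), 2), Add(-287, -279)), Mul(-1, -402015)) = Add(Add(-110, Mul(318, Add(-287, -279), Pow(Add(7, 7), 2))), Mul(-1, -402015)) = Add(Add(-110, Mul(318, -566, Pow(14, 2))), 402015) = Add(Add(-110, Mul(318, -566, 196)), 402015) = Add(Add(-110, -35277648), 402015) = Add(-35277758, 402015) = -34875743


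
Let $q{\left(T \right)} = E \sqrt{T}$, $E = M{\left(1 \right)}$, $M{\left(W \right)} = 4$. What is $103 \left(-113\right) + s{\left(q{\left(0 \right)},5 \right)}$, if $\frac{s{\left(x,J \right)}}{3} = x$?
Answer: $-11639$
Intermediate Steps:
$E = 4$
$q{\left(T \right)} = 4 \sqrt{T}$
$s{\left(x,J \right)} = 3 x$
$103 \left(-113\right) + s{\left(q{\left(0 \right)},5 \right)} = 103 \left(-113\right) + 3 \cdot 4 \sqrt{0} = -11639 + 3 \cdot 4 \cdot 0 = -11639 + 3 \cdot 0 = -11639 + 0 = -11639$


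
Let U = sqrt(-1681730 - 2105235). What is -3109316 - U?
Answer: -3109316 - 7*I*sqrt(77285) ≈ -3.1093e+6 - 1946.0*I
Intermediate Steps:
U = 7*I*sqrt(77285) (U = sqrt(-3786965) = 7*I*sqrt(77285) ≈ 1946.0*I)
-3109316 - U = -3109316 - 7*I*sqrt(77285)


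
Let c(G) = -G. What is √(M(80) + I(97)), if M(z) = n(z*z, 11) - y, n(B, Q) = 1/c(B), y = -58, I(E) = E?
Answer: √991999/80 ≈ 12.450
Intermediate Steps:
n(B, Q) = -1/B (n(B, Q) = 1/(-B) = -1/B)
M(z) = 58 - 1/z² (M(z) = -1/(z*z) - 1*(-58) = -1/(z²) + 58 = -1/z² + 58 = 58 - 1/z²)
√(M(80) + I(97)) = √((58 - 1/80²) + 97) = √((58 - 1*1/6400) + 97) = √((58 - 1/6400) + 97) = √(371199/6400 + 97) = √(991999/6400) = √991999/80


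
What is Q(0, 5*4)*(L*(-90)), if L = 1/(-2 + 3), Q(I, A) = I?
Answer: 0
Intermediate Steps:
L = 1 (L = 1/1 = 1)
Q(0, 5*4)*(L*(-90)) = 0*(1*(-90)) = 0*(-90) = 0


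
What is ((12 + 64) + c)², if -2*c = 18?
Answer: 4489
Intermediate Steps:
c = -9 (c = -½*18 = -9)
((12 + 64) + c)² = ((12 + 64) - 9)² = (76 - 9)² = 67² = 4489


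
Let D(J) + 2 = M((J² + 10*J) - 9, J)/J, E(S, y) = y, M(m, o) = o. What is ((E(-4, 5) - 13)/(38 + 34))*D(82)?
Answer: ⅑ ≈ 0.11111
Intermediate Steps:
D(J) = -1 (D(J) = -2 + J/J = -2 + 1 = -1)
((E(-4, 5) - 13)/(38 + 34))*D(82) = ((5 - 13)/(38 + 34))*(-1) = -8/72*(-1) = -8*1/72*(-1) = -⅑*(-1) = ⅑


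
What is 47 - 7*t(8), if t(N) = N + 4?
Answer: -37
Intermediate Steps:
t(N) = 4 + N
47 - 7*t(8) = 47 - 7*(4 + 8) = 47 - 7*12 = 47 - 84 = -37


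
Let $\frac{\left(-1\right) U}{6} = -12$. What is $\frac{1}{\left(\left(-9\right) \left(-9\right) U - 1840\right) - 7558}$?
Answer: $- \frac{1}{3566} \approx -0.00028043$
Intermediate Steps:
$U = 72$ ($U = \left(-6\right) \left(-12\right) = 72$)
$\frac{1}{\left(\left(-9\right) \left(-9\right) U - 1840\right) - 7558} = \frac{1}{\left(\left(-9\right) \left(-9\right) 72 - 1840\right) - 7558} = \frac{1}{\left(81 \cdot 72 - 1840\right) - 7558} = \frac{1}{\left(5832 - 1840\right) - 7558} = \frac{1}{3992 - 7558} = \frac{1}{-3566} = - \frac{1}{3566}$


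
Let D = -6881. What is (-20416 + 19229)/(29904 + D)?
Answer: -1187/23023 ≈ -0.051557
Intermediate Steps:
(-20416 + 19229)/(29904 + D) = (-20416 + 19229)/(29904 - 6881) = -1187/23023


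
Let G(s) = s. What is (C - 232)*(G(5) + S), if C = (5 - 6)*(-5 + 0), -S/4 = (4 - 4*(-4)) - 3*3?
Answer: 8853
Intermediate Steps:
S = -44 (S = -4*((4 - 4*(-4)) - 3*3) = -4*((4 + 16) - 9) = -4*(20 - 9) = -4*11 = -44)
C = 5 (C = -1*(-5) = 5)
(C - 232)*(G(5) + S) = (5 - 232)*(5 - 44) = -227*(-39) = 8853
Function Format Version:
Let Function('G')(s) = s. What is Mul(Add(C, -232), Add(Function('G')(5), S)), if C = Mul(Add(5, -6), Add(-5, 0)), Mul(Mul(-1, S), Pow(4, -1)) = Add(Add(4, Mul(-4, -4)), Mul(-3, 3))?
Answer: 8853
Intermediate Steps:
S = -44 (S = Mul(-4, Add(Add(4, Mul(-4, -4)), Mul(-3, 3))) = Mul(-4, Add(Add(4, 16), -9)) = Mul(-4, Add(20, -9)) = Mul(-4, 11) = -44)
C = 5 (C = Mul(-1, -5) = 5)
Mul(Add(C, -232), Add(Function('G')(5), S)) = Mul(Add(5, -232), Add(5, -44)) = Mul(-227, -39) = 8853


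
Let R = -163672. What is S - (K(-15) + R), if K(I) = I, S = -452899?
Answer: -289212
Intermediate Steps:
S - (K(-15) + R) = -452899 - (-15 - 163672) = -452899 - 1*(-163687) = -452899 + 163687 = -289212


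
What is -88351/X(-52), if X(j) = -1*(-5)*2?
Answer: -88351/10 ≈ -8835.1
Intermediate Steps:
X(j) = 10 (X(j) = 5*2 = 10)
-88351/X(-52) = -88351/10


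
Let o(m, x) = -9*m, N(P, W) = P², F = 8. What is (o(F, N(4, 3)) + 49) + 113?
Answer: 90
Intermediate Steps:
(o(F, N(4, 3)) + 49) + 113 = (-9*8 + 49) + 113 = (-72 + 49) + 113 = -23 + 113 = 90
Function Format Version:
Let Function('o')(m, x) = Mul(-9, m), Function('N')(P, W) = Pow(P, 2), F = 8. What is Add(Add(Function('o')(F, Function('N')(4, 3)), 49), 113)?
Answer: 90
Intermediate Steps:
Add(Add(Function('o')(F, Function('N')(4, 3)), 49), 113) = Add(Add(Mul(-9, 8), 49), 113) = Add(Add(-72, 49), 113) = Add(-23, 113) = 90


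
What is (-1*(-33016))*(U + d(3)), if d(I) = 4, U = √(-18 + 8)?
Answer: 132064 + 33016*I*√10 ≈ 1.3206e+5 + 1.0441e+5*I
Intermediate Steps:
U = I*√10 (U = √(-10) = I*√10 ≈ 3.1623*I)
(-1*(-33016))*(U + d(3)) = (-1*(-33016))*(I*√10 + 4) = 33016*(4 + I*√10) = 132064 + 33016*I*√10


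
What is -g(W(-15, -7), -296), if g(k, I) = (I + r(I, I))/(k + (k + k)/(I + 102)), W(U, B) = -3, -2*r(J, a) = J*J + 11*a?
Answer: -1030043/72 ≈ -14306.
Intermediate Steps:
r(J, a) = -11*a/2 - J²/2 (r(J, a) = -(J*J + 11*a)/2 = -(J² + 11*a)/2 = -11*a/2 - J²/2)
g(k, I) = (-9*I/2 - I²/2)/(k + 2*k/(102 + I)) (g(k, I) = (I + (-11*I/2 - I²/2))/(k + (k + k)/(I + 102)) = (-9*I/2 - I²/2)/(k + (2*k)/(102 + I)) = (-9*I/2 - I²/2)/(k + 2*k/(102 + I)))
-g(W(-15, -7), -296) = -(-296)*(-918 - 1*(-296)² - 111*(-296))/(2*(-3)*(104 - 296)) = -(-296)*(-1)*(-918 - 1*87616 + 32856)/(2*3*(-192)) = -(-296)*(-1)*(-1)*(-918 - 87616 + 32856)/(2*3*192) = -(-296)*(-1)*(-1)*(-55678)/(2*3*192) = -1*1030043/72 = -1030043/72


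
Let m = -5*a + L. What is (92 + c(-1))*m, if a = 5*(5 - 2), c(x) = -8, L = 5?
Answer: -5880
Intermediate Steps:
a = 15 (a = 5*3 = 15)
m = -70 (m = -5*15 + 5 = -75 + 5 = -70)
(92 + c(-1))*m = (92 - 8)*(-70) = 84*(-70) = -5880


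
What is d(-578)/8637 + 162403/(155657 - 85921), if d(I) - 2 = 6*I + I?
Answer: 16241483/8729128 ≈ 1.8606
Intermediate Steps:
d(I) = 2 + 7*I (d(I) = 2 + (6*I + I) = 2 + 7*I)
d(-578)/8637 + 162403/(155657 - 85921) = (2 + 7*(-578))/8637 + 162403/(155657 - 85921) = (2 - 4046)*(1/8637) + 162403/69736 = -4044*1/8637 + 162403*(1/69736) = -1348/2879 + 7061/3032 = 16241483/8729128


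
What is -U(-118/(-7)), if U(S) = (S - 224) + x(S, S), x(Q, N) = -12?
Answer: 1534/7 ≈ 219.14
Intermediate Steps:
U(S) = -236 + S (U(S) = (S - 224) - 12 = (-224 + S) - 12 = -236 + S)
-U(-118/(-7)) = -(-236 - 118/(-7)) = -(-236 - 118*(-1/7)) = -(-236 + 118/7) = -1*(-1534/7) = 1534/7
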